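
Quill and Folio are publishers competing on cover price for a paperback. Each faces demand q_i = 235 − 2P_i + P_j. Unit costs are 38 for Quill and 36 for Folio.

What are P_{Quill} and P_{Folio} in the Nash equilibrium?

103.4, 102.6

Quill's profit: π = (P_{Quill} − 38)(235 − 2P_{Quill} + P_{Folio}).
∂π/∂P_{Quill} = 311 − 4P_{Quill} + P_{Folio} = 0 ⇒ P_{Quill} = 77.75 + 0.25P_{Folio}.
Similarly P_{Folio} = 76.75 + 0.25P_{Quill}.
Solving the two reaction functions simultaneously: (1 − (0.25)(0.25))P_{Quill} = 77.75 + 0.25·76.75, so 0.9375P_{Quill} = 96.9375 and P_{Quill} = 103.4.
Then P_{Folio} = 76.75 + 0.25·103.4 = 102.6.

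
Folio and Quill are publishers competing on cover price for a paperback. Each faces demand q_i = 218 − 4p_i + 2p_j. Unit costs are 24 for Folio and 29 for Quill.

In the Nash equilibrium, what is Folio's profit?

3364

Folio's profit: π = (p_{Folio} − 24)(218 − 4p_{Folio} + 2p_{Quill}).
∂π/∂p_{Folio} = 314 − 8p_{Folio} + 2p_{Quill} = 0 ⇒ p_{Folio} = 39.25 + 0.25p_{Quill}.
Similarly p_{Quill} = 41.75 + 0.25p_{Folio}.
Plugging p_{Quill} into Folio's best response: p_{Folio} = 39.25 + 0.25(41.75 + 0.25p_{Folio}) ⇒ 0.9375p_{Folio} = 49.6875, so p_{Folio} = 53.
Then p_{Quill} = 41.75 + 0.25·53 = 55.
q_{Folio} = 218 − 4·53 + 2·55 = 116.
Profit = (53 − 24)·116 = 3364.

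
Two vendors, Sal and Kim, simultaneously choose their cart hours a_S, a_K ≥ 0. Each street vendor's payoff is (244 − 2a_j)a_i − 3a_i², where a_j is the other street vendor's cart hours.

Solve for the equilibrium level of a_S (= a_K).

Sal's payoff is (244 − 2a_K)a_S − 3a_S².
∂π/∂a_S = 244 − 2a_K − 6a_S = 0, so a_S = 122/3 − (1/3)a_K.
By symmetry a_K = a_S; substituting into the reaction function, (4/3)a_S = 122/3 and a_S = 30.5.

30.5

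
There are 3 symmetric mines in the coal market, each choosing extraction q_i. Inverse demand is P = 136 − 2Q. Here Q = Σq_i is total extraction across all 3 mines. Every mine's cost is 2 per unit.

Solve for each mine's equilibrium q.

16.75

A representative mine's profit is π_i = q_i(136 − 2Q) − 2q_i, with Q = q_i + Σ_{j≠i} q_j.
First-order condition: 134 − 4q_i − 2Σ_{j≠i} q_j = 0.
Imposing symmetry (q_j = q for all j) turns Σ_{j≠i} q_j into 2q, so 134 = 8q and q = 16.75.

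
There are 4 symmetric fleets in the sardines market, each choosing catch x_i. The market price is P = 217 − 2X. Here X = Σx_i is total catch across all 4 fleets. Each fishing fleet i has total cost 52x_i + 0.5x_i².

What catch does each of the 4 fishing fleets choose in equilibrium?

15

A representative fishing fleet's profit is π_i = x_i(217 − 2X) − 52x_i − 0.5x_i², with X = x_i + Σ_{j≠i} x_j.
First-order condition: 165 − 5x_i − 2Σ_{j≠i} x_j = 0.
Imposing symmetry (x_j = x for all j) turns Σ_{j≠i} x_j into 3x, so 165 = 11x and x = 15.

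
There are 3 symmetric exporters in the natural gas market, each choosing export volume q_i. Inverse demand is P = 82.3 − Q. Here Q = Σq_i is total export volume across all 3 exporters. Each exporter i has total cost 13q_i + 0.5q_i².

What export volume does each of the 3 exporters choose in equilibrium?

13.86

A representative exporter's profit is π_i = q_i(82.3 − Q) − 13q_i − 0.5q_i², with Q = q_i + Σ_{j≠i} q_j.
First-order condition: 69.3 − 3q_i − Σ_{j≠i} q_j = 0.
In a symmetric equilibrium every exporter chooses the same q, so Σ_{j≠i} q_j = 2q. The condition becomes 69.3 − 5q = 0, giving q = 69.3/5 = 13.86.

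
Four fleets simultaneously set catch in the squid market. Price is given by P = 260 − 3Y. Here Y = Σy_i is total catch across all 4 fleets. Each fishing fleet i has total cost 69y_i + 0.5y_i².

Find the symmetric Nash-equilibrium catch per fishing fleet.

11.9375

A representative fishing fleet's profit is π_i = y_i(260 − 3Y) − 69y_i − 0.5y_i², with Y = y_i + Σ_{j≠i} y_j.
First-order condition: 191 − 7y_i − 3Σ_{j≠i} y_j = 0.
Imposing symmetry (y_j = y for all j) turns Σ_{j≠i} y_j into 3y, so 191 = 16y and y = 11.9375.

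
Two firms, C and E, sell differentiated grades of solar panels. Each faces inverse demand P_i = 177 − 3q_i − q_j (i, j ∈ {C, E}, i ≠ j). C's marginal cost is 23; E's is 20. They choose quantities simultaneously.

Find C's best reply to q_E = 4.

Firm C's profit: π = q_C(177 − 3q_C − q_E) − 23q_C.
∂π/∂q_C = 154 − 6q_C − q_E = 0 ⇒ q_C = 77/3 − (1/6)q_E.
At q_E = 4: q_C = 77/3 − (1/6)·4 = 25.

25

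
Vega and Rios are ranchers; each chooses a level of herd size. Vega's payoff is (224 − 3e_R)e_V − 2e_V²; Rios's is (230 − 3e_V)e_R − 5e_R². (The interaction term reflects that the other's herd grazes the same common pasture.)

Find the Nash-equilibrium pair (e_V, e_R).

Expanding Vega's payoff: 224e_V − 3e_Re_V − 2e_V².
∂π/∂e_V = 224 − 3e_R − 4e_V = 0, so e_V = 56 − 0.75e_R.
Likewise for Rios: e_R = 23 − 0.3e_V.
Plugging e_R into Vega's best response: e_V = 56 − 0.75(23 − 0.3e_V) ⇒ 0.775e_V = 38.75, so e_V = 50.
Then e_R = 23 − 0.3·50 = 8.

50, 8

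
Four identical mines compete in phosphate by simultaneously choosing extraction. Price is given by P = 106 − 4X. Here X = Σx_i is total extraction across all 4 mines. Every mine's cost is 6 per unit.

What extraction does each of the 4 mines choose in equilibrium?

A representative mine's profit is π_i = x_i(106 − 4X) − 6x_i, with X = x_i + Σ_{j≠i} x_j.
First-order condition: 100 − 8x_i − 4Σ_{j≠i} x_j = 0.
In a symmetric equilibrium every mine chooses the same x, so Σ_{j≠i} x_j = 3x. The condition becomes 100 − 20x = 0, giving x = 100/20 = 5.

5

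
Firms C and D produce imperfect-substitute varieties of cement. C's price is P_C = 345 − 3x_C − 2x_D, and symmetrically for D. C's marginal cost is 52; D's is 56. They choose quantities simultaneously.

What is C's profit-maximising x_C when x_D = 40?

35.5

Firm C's profit: π = x_C(345 − 3x_C − 2x_D) − 52x_C.
∂π/∂x_C = 293 − 6x_C − 2x_D = 0 ⇒ x_C = 293/6 − (1/3)x_D.
At x_D = 40: x_C = 293/6 − (1/3)·40 = 35.5.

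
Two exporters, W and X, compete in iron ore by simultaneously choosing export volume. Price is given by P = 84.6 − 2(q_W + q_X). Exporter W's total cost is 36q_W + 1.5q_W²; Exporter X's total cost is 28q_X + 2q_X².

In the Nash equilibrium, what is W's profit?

98.315

Exporter W's profit: π = q_W(84.6 − 2(q_W + q_X)) − 36q_W − 1.5q_W².
∂π/∂q_W = 48.6 − 7q_W − 2q_X = 0, so q_W = 243/35 − (2/7)q_X.
For X: ∂π/∂q_X = 56.6 − 8q_X − 2q_W = 0 ⇒ q_X = 7.075 − 0.25q_W.
Solving the two reaction functions simultaneously: (1 − (−2/7)(−0.25))q_W = 243/35 − (2/7)·7.075, so (13/14)q_W = 689/140 and q_W = 5.3.
Then q_X = 7.075 − 0.25·5.3 = 5.75.
Price P = 84.6 − 2·11.05 = 62.5.
W's profit: (62.5 − 36)·5.3 − 1.5(5.3)² = 98.315.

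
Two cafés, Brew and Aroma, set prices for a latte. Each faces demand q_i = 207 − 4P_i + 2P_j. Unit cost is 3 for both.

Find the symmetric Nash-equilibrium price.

36.5

Brew's profit: π = (P_{Brew} − 3)(207 − 4P_{Brew} + 2P_{Aroma}).
∂π/∂P_{Brew} = 219 − 8P_{Brew} + 2P_{Aroma} = 0 ⇒ P_{Brew} = 27.375 + 0.25P_{Aroma}.
By symmetry P_{Aroma} = P_{Brew}; substituting into the reaction function, 0.75P_{Brew} = 27.375 and P_{Brew} = 36.5.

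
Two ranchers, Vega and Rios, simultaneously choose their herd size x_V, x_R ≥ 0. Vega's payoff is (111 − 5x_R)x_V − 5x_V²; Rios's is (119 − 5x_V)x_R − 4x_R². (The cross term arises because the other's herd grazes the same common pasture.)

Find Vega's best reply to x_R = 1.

Expanding Vega's payoff: 111x_V − 5x_Rx_V − 5x_V².
∂π/∂x_V = 111 − 5x_R − 10x_V = 0, so x_V = 11.1 − 0.5x_R.
At x_R = 1: x_V = 11.1 − 0.5·1 = 10.6.

10.6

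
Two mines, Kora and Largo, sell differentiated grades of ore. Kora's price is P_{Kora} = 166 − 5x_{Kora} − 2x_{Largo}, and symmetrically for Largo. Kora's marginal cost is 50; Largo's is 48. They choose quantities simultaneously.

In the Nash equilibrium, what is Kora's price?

Mine Kora's profit: π = x_{Kora}(166 − 5x_{Kora} − 2x_{Largo}) − 50x_{Kora}.
∂π/∂x_{Kora} = 116 − 10x_{Kora} − 2x_{Largo} = 0 ⇒ x_{Kora} = 11.6 − 0.2x_{Largo}.
Similarly x_{Largo} = 11.8 − 0.2x_{Kora}.
Solving the two reaction functions simultaneously: (1 − (−0.2)(−0.2))x_{Kora} = 11.6 − 0.2·11.8, so 0.96x_{Kora} = 9.24 and x_{Kora} = 9.625.
Then x_{Largo} = 11.8 − 0.2·9.625 = 9.875.
P_{Kora} = 166 − 5·9.625 − 2·9.875 = 98.125.

98.125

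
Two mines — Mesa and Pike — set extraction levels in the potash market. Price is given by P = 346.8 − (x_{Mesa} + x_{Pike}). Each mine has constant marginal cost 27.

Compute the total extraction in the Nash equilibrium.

Mine Mesa's profit: π = x_{Mesa}(346.8 − (x_{Mesa} + x_{Pike})) − 27x_{Mesa}.
∂π/∂x_{Mesa} = 319.8 − 2x_{Mesa} − x_{Pike} = 0, so x_{Mesa} = 159.9 − 0.5x_{Pike}.
Setting x_{Mesa} = x_{Pike} in the reaction function: x_{Mesa} = 159.9 − 0.5x_{Mesa}, so x_{Mesa} = 159.9 / 1.5 = 106.6.
Total extraction: 106.6 + 106.6 = 213.2.

213.2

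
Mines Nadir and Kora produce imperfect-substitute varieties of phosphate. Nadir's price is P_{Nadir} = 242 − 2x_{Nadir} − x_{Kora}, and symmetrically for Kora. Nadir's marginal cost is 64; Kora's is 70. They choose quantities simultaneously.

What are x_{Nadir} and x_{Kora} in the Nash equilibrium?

36, 34

Mine Nadir's profit: π = x_{Nadir}(242 − 2x_{Nadir} − x_{Kora}) − 64x_{Nadir}.
∂π/∂x_{Nadir} = 178 − 4x_{Nadir} − x_{Kora} = 0 ⇒ x_{Nadir} = 44.5 − 0.25x_{Kora}.
Similarly x_{Kora} = 43 − 0.25x_{Nadir}.
Plugging x_{Kora} into Nadir's best response: x_{Nadir} = 44.5 − 0.25(43 − 0.25x_{Nadir}) ⇒ 0.9375x_{Nadir} = 33.75, so x_{Nadir} = 36.
Then x_{Kora} = 43 − 0.25·36 = 34.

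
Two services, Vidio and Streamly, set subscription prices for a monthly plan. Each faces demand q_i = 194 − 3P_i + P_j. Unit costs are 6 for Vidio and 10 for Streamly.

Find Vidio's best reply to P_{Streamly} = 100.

Vidio's profit: π = (P_{Vidio} − 6)(194 − 3P_{Vidio} + P_{Streamly}).
∂π/∂P_{Vidio} = 212 − 6P_{Vidio} + P_{Streamly} = 0 ⇒ P_{Vidio} = 106/3 + (1/6)P_{Streamly}.
At P_{Streamly} = 100: P_{Vidio} = 106/3 + (1/6)·100 = 52.

52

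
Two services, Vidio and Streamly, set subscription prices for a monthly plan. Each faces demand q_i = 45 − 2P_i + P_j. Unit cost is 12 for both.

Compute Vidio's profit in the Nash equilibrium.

242

Vidio's profit: π = (P_{Vidio} − 12)(45 − 2P_{Vidio} + P_{Streamly}).
∂π/∂P_{Vidio} = 69 − 4P_{Vidio} + P_{Streamly} = 0 ⇒ P_{Vidio} = 17.25 + 0.25P_{Streamly}.
By symmetry P_{Streamly} = P_{Vidio}; substituting into the reaction function, 0.75P_{Vidio} = 17.25 and P_{Vidio} = 23.
q_{Vidio} = 45 − 2·23 + 23 = 22.
Profit = (23 − 12)·22 = 242.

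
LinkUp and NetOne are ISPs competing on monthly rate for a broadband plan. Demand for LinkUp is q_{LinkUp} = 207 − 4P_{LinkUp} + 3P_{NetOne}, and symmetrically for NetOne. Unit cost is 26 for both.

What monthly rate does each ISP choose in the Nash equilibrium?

LinkUp's profit: π = (P_{LinkUp} − 26)(207 − 4P_{LinkUp} + 3P_{NetOne}).
∂π/∂P_{LinkUp} = 311 − 8P_{LinkUp} + 3P_{NetOne} = 0 ⇒ P_{LinkUp} = 38.875 + 0.375P_{NetOne}.
The game is symmetric, so in equilibrium P_{NetOne} = P_{LinkUp}: the reaction function gives 0.625P_{LinkUp} = 38.875, hence P_{LinkUp} = 62.2.

62.2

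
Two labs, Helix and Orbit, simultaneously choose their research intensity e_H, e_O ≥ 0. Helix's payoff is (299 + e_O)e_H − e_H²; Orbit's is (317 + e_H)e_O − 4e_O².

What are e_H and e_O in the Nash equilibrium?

Expanding Helix's payoff: 299e_H + e_Oe_H − e_H².
∂π/∂e_H = 299 + e_O − 2e_H = 0, so e_H = 149.5 + 0.5e_O.
Likewise for Orbit: e_O = 39.625 + 0.125e_H.
Plugging e_O into Helix's best response: e_H = 149.5 + 0.5(39.625 + 0.125e_H) ⇒ 0.9375e_H = 169.3125, so e_H = 180.6.
Then e_O = 39.625 + 0.125·180.6 = 62.2.

180.6, 62.2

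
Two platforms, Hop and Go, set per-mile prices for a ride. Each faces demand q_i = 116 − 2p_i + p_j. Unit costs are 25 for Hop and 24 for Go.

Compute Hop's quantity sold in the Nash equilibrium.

Hop's profit: π = (p_{Hop} − 25)(116 − 2p_{Hop} + p_{Go}).
∂π/∂p_{Hop} = 166 − 4p_{Hop} + p_{Go} = 0 ⇒ p_{Hop} = 41.5 + 0.25p_{Go}.
Similarly p_{Go} = 41 + 0.25p_{Hop}.
Solving the two reaction functions simultaneously: (1 − (0.25)(0.25))p_{Hop} = 41.5 + 0.25·41, so 0.9375p_{Hop} = 51.75 and p_{Hop} = 55.2.
Then p_{Go} = 41 + 0.25·55.2 = 54.8.
q_{Hop} = 116 − 2·55.2 + 54.8 = 60.4.

60.4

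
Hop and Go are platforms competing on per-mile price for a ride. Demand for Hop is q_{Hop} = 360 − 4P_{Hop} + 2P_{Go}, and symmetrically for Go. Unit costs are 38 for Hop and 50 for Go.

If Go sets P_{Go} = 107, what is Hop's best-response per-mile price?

90.75

Hop's profit: π = (P_{Hop} − 38)(360 − 4P_{Hop} + 2P_{Go}).
∂π/∂P_{Hop} = 512 − 8P_{Hop} + 2P_{Go} = 0 ⇒ P_{Hop} = 64 + 0.25P_{Go}.
At P_{Go} = 107: P_{Hop} = 64 + 0.25·107 = 90.75.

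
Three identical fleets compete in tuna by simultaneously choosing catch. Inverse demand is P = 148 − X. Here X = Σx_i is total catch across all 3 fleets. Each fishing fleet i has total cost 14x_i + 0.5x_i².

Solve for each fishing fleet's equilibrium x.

26.8

A representative fishing fleet's profit is π_i = x_i(148 − X) − 14x_i − 0.5x_i², with X = x_i + Σ_{j≠i} x_j.
First-order condition: 134 − 3x_i − Σ_{j≠i} x_j = 0.
In a symmetric equilibrium every fishing fleet chooses the same x, so Σ_{j≠i} x_j = 2x. The condition becomes 134 − 5x = 0, giving x = 134/5 = 26.8.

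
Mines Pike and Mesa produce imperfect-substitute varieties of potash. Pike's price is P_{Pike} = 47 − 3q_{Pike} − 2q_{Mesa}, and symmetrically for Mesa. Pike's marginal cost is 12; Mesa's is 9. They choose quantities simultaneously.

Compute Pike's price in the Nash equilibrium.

24.5625

Mine Pike's profit: π = q_{Pike}(47 − 3q_{Pike} − 2q_{Mesa}) − 12q_{Pike}.
∂π/∂q_{Pike} = 35 − 6q_{Pike} − 2q_{Mesa} = 0 ⇒ q_{Pike} = 35/6 − (1/3)q_{Mesa}.
Similarly q_{Mesa} = 19/3 − (1/3)q_{Pike}.
Substituting the second reaction function into the first: q_{Pike} = 35/6 − (1/3)(19/3 − (1/3)q_{Pike}), which gives (8/9)q_{Pike} = 67/18 ⇒ q_{Pike} = 4.1875.
Then q_{Mesa} = 19/3 − (1/3)·4.1875 = 4.9375.
P_{Pike} = 47 − 3·4.1875 − 2·4.9375 = 24.5625.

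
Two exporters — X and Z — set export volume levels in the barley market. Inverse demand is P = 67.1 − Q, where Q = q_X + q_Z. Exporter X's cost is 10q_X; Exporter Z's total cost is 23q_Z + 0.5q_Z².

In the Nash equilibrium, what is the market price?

35.44

Exporter X's profit: π = q_X(67.1 − (q_X + q_Z)) − 10q_X.
∂π/∂q_X = 57.1 − 2q_X − q_Z = 0, so q_X = 28.55 − 0.5q_Z.
For Z: ∂π/∂q_Z = 44.1 − 3q_Z − q_X = 0 ⇒ q_Z = 14.7 − (1/3)q_X.
Plugging q_Z into X's best response: q_X = 28.55 − 0.5(14.7 − (1/3)q_X) ⇒ (5/6)q_X = 21.2, so q_X = 25.44.
Then q_Z = 14.7 − (1/3)·25.44 = 6.22.
Equilibrium price: P = 67.1 − 31.66 = 35.44.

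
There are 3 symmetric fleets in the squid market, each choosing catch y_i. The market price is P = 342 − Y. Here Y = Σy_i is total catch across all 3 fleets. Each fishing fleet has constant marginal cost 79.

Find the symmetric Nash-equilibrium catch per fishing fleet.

65.75

A representative fishing fleet's profit is π_i = y_i(342 − Y) − 79y_i, with Y = y_i + Σ_{j≠i} y_j.
First-order condition: 263 − 2y_i − Σ_{j≠i} y_j = 0.
In a symmetric equilibrium every fishing fleet chooses the same y, so Σ_{j≠i} y_j = 2y. The condition becomes 263 − 4y = 0, giving y = 263/4 = 65.75.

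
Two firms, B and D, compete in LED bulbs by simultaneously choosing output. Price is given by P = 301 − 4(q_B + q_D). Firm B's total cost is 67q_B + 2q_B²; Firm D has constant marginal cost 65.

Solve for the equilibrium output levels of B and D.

11.6, 23.7

Firm B's profit: π = q_B(301 − 4(q_B + q_D)) − 67q_B − 2q_B².
∂π/∂q_B = 234 − 12q_B − 4q_D = 0, so q_B = 19.5 − (1/3)q_D.
For D: ∂π/∂q_D = 236 − 8q_D − 4q_B = 0 ⇒ q_D = 29.5 − 0.5q_B.
Substituting the second reaction function into the first: q_B = 19.5 − (1/3)(29.5 − 0.5q_B), which gives (5/6)q_B = 29/3 ⇒ q_B = 11.6.
Then q_D = 29.5 − 0.5·11.6 = 23.7.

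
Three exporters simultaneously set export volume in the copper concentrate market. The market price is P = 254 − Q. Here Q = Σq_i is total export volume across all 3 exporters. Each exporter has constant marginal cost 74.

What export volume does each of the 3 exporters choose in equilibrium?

A representative exporter's profit is π_i = q_i(254 − Q) − 74q_i, with Q = q_i + Σ_{j≠i} q_j.
First-order condition: 180 − 2q_i − Σ_{j≠i} q_j = 0.
In a symmetric equilibrium every exporter chooses the same q, so Σ_{j≠i} q_j = 2q. The condition becomes 180 − 4q = 0, giving q = 180/4 = 45.

45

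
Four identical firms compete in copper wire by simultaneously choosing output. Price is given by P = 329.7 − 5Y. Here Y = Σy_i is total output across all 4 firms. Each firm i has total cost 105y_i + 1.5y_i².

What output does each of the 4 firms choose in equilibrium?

A representative firm's profit is π_i = y_i(329.7 − 5Y) − 105y_i − 1.5y_i², with Y = y_i + Σ_{j≠i} y_j.
First-order condition: 224.7 − 13y_i − 5Σ_{j≠i} y_j = 0.
Imposing symmetry (y_j = y for all j) turns Σ_{j≠i} y_j into 3y, so 224.7 = 28y and y = 8.025.

8.025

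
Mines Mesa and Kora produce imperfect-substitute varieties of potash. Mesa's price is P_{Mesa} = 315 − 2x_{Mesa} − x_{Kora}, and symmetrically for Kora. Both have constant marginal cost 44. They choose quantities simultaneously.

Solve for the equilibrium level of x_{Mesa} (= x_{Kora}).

54.2

Mine Mesa's profit: π = x_{Mesa}(315 − 2x_{Mesa} − x_{Kora}) − 44x_{Mesa}.
∂π/∂x_{Mesa} = 271 − 4x_{Mesa} − x_{Kora} = 0 ⇒ x_{Mesa} = 67.75 − 0.25x_{Kora}.
By symmetry x_{Kora} = x_{Mesa}; substituting into the reaction function, 1.25x_{Mesa} = 67.75 and x_{Mesa} = 54.2.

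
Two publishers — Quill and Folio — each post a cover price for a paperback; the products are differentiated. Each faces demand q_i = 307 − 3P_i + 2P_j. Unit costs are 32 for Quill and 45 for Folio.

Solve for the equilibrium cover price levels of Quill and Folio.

Quill's profit: π = (P_{Quill} − 32)(307 − 3P_{Quill} + 2P_{Folio}).
∂π/∂P_{Quill} = 403 − 6P_{Quill} + 2P_{Folio} = 0 ⇒ P_{Quill} = 403/6 + (1/3)P_{Folio}.
Similarly P_{Folio} = 221/3 + (1/3)P_{Quill}.
Plugging P_{Folio} into Quill's best response: P_{Quill} = 403/6 + (1/3)(221/3 + (1/3)P_{Quill}) ⇒ (8/9)P_{Quill} = 1651/18, so P_{Quill} = 103.1875.
Then P_{Folio} = 221/3 + (1/3)·103.1875 = 108.0625.

103.1875, 108.0625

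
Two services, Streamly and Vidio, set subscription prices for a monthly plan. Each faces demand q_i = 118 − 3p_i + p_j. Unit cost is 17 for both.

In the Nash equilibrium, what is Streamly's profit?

846.72

Streamly's profit: π = (p_{Streamly} − 17)(118 − 3p_{Streamly} + p_{Vidio}).
∂π/∂p_{Streamly} = 169 − 6p_{Streamly} + p_{Vidio} = 0 ⇒ p_{Streamly} = 169/6 + (1/6)p_{Vidio}.
Setting p_{Streamly} = p_{Vidio} in the reaction function: p_{Streamly} = 169/6 + (1/6)p_{Streamly}, so p_{Streamly} = (169/6) / (5/6) = 33.8.
q_{Streamly} = 118 − 3·33.8 + 33.8 = 50.4.
Profit = (33.8 − 17)·50.4 = 846.72.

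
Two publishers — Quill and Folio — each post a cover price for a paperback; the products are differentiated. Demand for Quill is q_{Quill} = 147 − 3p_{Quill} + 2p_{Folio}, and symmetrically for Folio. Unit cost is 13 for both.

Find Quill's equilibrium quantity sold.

100.5

Quill's profit: π = (p_{Quill} − 13)(147 − 3p_{Quill} + 2p_{Folio}).
∂π/∂p_{Quill} = 186 − 6p_{Quill} + 2p_{Folio} = 0 ⇒ p_{Quill} = 31 + (1/3)p_{Folio}.
Setting p_{Quill} = p_{Folio} in the reaction function: p_{Quill} = 31 + (1/3)p_{Quill}, so p_{Quill} = 31 / (2/3) = 46.5.
q_{Quill} = 147 − 3·46.5 + 2·46.5 = 100.5.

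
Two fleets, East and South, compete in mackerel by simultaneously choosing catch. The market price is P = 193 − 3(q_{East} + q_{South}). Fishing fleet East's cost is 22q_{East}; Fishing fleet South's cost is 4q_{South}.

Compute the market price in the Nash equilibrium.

Fishing fleet East's profit: π = q_{East}(193 − 3(q_{East} + q_{South})) − 22q_{East}.
∂π/∂q_{East} = 171 − 6q_{East} − 3q_{South} = 0, so q_{East} = 28.5 − 0.5q_{South}.
By the same steps for South: q_{South} = 31.5 − 0.5q_{East}.
Substituting the second reaction function into the first: q_{East} = 28.5 − 0.5(31.5 − 0.5q_{East}), which gives 0.75q_{East} = 12.75 ⇒ q_{East} = 17.
Then q_{South} = 31.5 − 0.5·17 = 23.
Equilibrium price: P = 193 − 3·40 = 73.

73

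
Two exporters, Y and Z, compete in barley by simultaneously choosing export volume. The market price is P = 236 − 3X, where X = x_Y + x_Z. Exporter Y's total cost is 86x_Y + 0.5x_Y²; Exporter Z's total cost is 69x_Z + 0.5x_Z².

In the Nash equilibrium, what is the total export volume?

31.7

Exporter Y's profit: π = x_Y(236 − 3(x_Y + x_Z)) − 86x_Y − 0.5x_Y².
∂π/∂x_Y = 150 − 7x_Y − 3x_Z = 0, so x_Y = 150/7 − (3/7)x_Z.
By the same steps for Z: x_Z = 167/7 − (3/7)x_Y.
Substituting the second reaction function into the first: x_Y = 150/7 − (3/7)(167/7 − (3/7)x_Y), which gives (40/49)x_Y = 549/49 ⇒ x_Y = 13.725.
Then x_Z = 167/7 − (3/7)·13.725 = 17.975.
Total export volume: 13.725 + 17.975 = 31.7.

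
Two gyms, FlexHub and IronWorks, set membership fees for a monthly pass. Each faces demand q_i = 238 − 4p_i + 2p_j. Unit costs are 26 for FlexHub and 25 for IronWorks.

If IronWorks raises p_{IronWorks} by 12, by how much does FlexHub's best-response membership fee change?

3

FlexHub's profit: π = (p_{FlexHub} − 26)(238 − 4p_{FlexHub} + 2p_{IronWorks}).
∂π/∂p_{FlexHub} = 342 − 8p_{FlexHub} + 2p_{IronWorks} = 0 ⇒ p_{FlexHub} = 42.75 + 0.25p_{IronWorks}.
The reaction-function slope is 0.25, so a 12-unit rise in p_{IronWorks} moves p_{FlexHub} by 0.25 × 12 = 3. FlexHub's best response rises — the actions are strategic complements.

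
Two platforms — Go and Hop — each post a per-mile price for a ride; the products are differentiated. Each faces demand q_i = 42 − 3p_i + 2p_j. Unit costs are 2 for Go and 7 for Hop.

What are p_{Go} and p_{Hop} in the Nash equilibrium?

Go's profit: π = (p_{Go} − 2)(42 − 3p_{Go} + 2p_{Hop}).
∂π/∂p_{Go} = 48 − 6p_{Go} + 2p_{Hop} = 0 ⇒ p_{Go} = 8 + (1/3)p_{Hop}.
Similarly p_{Hop} = 10.5 + (1/3)p_{Go}.
Substituting the second reaction function into the first: p_{Go} = 8 + (1/3)(10.5 + (1/3)p_{Go}), which gives (8/9)p_{Go} = 11.5 ⇒ p_{Go} = 12.9375.
Then p_{Hop} = 10.5 + (1/3)·12.9375 = 14.8125.

12.9375, 14.8125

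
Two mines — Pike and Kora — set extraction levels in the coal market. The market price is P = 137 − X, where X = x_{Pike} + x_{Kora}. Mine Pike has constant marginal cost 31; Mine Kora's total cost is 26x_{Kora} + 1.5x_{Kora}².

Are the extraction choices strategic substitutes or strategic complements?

Mine Pike's profit: π = x_{Pike}(137 − (x_{Pike} + x_{Kora})) − 31x_{Pike}.
∂π/∂x_{Pike} = 106 − 2x_{Pike} − x_{Kora} = 0, so x_{Pike} = 53 − 0.5x_{Kora}.
The best-response slope dx_{Pike}/dx_{Kora} = −0.5 < 0: the reaction function is downward-sloping, so the choices are strategic substitutes.

strategic substitutes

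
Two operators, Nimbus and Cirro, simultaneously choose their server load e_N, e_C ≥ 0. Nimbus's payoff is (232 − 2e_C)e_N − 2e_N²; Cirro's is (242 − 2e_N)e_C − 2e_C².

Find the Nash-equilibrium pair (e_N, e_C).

37, 42

Expanding Nimbus's payoff: 232e_N − 2e_Ce_N − 2e_N².
∂π/∂e_N = 232 − 2e_C − 4e_N = 0, so e_N = 58 − 0.5e_C.
Likewise for Cirro: e_C = 60.5 − 0.5e_N.
Substituting the second reaction function into the first: e_N = 58 − 0.5(60.5 − 0.5e_N), which gives 0.75e_N = 27.75 ⇒ e_N = 37.
Then e_C = 60.5 − 0.5·37 = 42.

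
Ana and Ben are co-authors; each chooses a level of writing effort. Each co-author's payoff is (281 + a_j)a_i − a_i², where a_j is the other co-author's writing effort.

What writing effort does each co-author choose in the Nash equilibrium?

Ana's payoff is (281 + a_B)a_A − a_A².
∂π/∂a_A = 281 + a_B − 2a_A = 0, so a_A = 140.5 + 0.5a_B.
Setting a_A = a_B in the reaction function: a_A = 140.5 + 0.5a_A, so a_A = 140.5 / 0.5 = 281.

281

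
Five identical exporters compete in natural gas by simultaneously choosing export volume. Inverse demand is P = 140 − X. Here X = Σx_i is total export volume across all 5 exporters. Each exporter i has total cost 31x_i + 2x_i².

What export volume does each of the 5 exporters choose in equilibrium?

10.9

A representative exporter's profit is π_i = x_i(140 − X) − 31x_i − 2x_i², with X = x_i + Σ_{j≠i} x_j.
First-order condition: 109 − 6x_i − Σ_{j≠i} x_j = 0.
Imposing symmetry (x_j = x for all j) turns Σ_{j≠i} x_j into 4x, so 109 = 10x and x = 10.9.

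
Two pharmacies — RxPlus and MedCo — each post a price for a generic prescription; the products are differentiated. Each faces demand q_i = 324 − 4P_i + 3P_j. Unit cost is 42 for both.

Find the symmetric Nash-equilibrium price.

RxPlus's profit: π = (P_{RxPlus} − 42)(324 − 4P_{RxPlus} + 3P_{MedCo}).
∂π/∂P_{RxPlus} = 492 − 8P_{RxPlus} + 3P_{MedCo} = 0 ⇒ P_{RxPlus} = 61.5 + 0.375P_{MedCo}.
By symmetry P_{MedCo} = P_{RxPlus}; substituting into the reaction function, 0.625P_{RxPlus} = 61.5 and P_{RxPlus} = 98.4.

98.4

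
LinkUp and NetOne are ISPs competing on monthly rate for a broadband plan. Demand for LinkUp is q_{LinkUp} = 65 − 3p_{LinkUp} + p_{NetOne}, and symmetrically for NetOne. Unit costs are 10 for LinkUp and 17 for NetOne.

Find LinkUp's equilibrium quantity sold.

28.8

LinkUp's profit: π = (p_{LinkUp} − 10)(65 − 3p_{LinkUp} + p_{NetOne}).
∂π/∂p_{LinkUp} = 95 − 6p_{LinkUp} + p_{NetOne} = 0 ⇒ p_{LinkUp} = 95/6 + (1/6)p_{NetOne}.
Similarly p_{NetOne} = 58/3 + (1/6)p_{LinkUp}.
Plugging p_{NetOne} into LinkUp's best response: p_{LinkUp} = 95/6 + (1/6)(58/3 + (1/6)p_{LinkUp}) ⇒ (35/36)p_{LinkUp} = 343/18, so p_{LinkUp} = 19.6.
Then p_{NetOne} = 58/3 + (1/6)·19.6 = 22.6.
q_{LinkUp} = 65 − 3·19.6 + 22.6 = 28.8.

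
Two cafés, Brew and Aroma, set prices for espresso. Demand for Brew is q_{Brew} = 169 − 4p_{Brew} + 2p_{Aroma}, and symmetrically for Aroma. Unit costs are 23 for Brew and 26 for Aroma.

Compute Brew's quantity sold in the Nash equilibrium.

83.6

Brew's profit: π = (p_{Brew} − 23)(169 − 4p_{Brew} + 2p_{Aroma}).
∂π/∂p_{Brew} = 261 − 8p_{Brew} + 2p_{Aroma} = 0 ⇒ p_{Brew} = 32.625 + 0.25p_{Aroma}.
Similarly p_{Aroma} = 34.125 + 0.25p_{Brew}.
Solving the two reaction functions simultaneously: (1 − (0.25)(0.25))p_{Brew} = 32.625 + 0.25·34.125, so 0.9375p_{Brew} = 1317/32 and p_{Brew} = 43.9.
Then p_{Aroma} = 34.125 + 0.25·43.9 = 45.1.
q_{Brew} = 169 − 4·43.9 + 2·45.1 = 83.6.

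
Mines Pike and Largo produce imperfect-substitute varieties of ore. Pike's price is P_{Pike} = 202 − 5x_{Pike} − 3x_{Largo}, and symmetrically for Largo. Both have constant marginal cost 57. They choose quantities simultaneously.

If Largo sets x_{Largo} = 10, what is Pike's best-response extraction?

Mine Pike's profit: π = x_{Pike}(202 − 5x_{Pike} − 3x_{Largo}) − 57x_{Pike}.
∂π/∂x_{Pike} = 145 − 10x_{Pike} − 3x_{Largo} = 0 ⇒ x_{Pike} = 14.5 − 0.3x_{Largo}.
At x_{Largo} = 10: x_{Pike} = 14.5 − 0.3·10 = 11.5.

11.5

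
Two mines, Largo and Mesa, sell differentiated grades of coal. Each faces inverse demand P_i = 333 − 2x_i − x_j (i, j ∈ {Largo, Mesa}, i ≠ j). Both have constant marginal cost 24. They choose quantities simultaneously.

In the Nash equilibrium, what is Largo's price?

147.6

Mine Largo's profit: π = x_{Largo}(333 − 2x_{Largo} − x_{Mesa}) − 24x_{Largo}.
∂π/∂x_{Largo} = 309 − 4x_{Largo} − x_{Mesa} = 0 ⇒ x_{Largo} = 77.25 − 0.25x_{Mesa}.
By symmetry x_{Mesa} = x_{Largo}; substituting into the reaction function, 1.25x_{Largo} = 77.25 and x_{Largo} = 61.8.
P_{Largo} = 333 − 2·61.8 − 61.8 = 147.6.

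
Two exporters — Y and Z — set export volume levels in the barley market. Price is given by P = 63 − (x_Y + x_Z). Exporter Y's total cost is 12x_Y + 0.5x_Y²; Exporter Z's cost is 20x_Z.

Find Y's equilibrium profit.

Exporter Y's profit: π = x_Y(63 − (x_Y + x_Z)) − 12x_Y − 0.5x_Y².
∂π/∂x_Y = 51 − 3x_Y − x_Z = 0, so x_Y = 17 − (1/3)x_Z.
For Z: ∂π/∂x_Z = 43 − 2x_Z − x_Y = 0 ⇒ x_Z = 21.5 − 0.5x_Y.
Solving the two reaction functions simultaneously: (1 − (−1/3)(−0.5))x_Y = 17 − (1/3)·21.5, so (5/6)x_Y = 59/6 and x_Y = 11.8.
Then x_Z = 21.5 − 0.5·11.8 = 15.6.
Price P = 63 − 27.4 = 35.6.
Y's profit: (35.6 − 12)·11.8 − 0.5(11.8)² = 208.86.

208.86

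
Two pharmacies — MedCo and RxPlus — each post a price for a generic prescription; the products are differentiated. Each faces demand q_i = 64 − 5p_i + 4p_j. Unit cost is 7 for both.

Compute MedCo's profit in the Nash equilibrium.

MedCo's profit: π = (p_{MedCo} − 7)(64 − 5p_{MedCo} + 4p_{RxPlus}).
∂π/∂p_{MedCo} = 99 − 10p_{MedCo} + 4p_{RxPlus} = 0 ⇒ p_{MedCo} = 9.9 + 0.4p_{RxPlus}.
Setting p_{MedCo} = p_{RxPlus} in the reaction function: p_{MedCo} = 9.9 + 0.4p_{MedCo}, so p_{MedCo} = 9.9 / 0.6 = 16.5.
q_{MedCo} = 64 − 5·16.5 + 4·16.5 = 47.5.
Profit = (16.5 − 7)·47.5 = 451.25.

451.25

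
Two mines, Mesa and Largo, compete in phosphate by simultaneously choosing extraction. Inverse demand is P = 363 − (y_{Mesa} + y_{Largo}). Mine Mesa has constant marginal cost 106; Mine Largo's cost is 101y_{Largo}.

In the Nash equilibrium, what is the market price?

190

Mine Mesa's profit: π = y_{Mesa}(363 − (y_{Mesa} + y_{Largo})) − 106y_{Mesa}.
∂π/∂y_{Mesa} = 257 − 2y_{Mesa} − y_{Largo} = 0, so y_{Mesa} = 128.5 − 0.5y_{Largo}.
By the same steps for Largo: y_{Largo} = 131 − 0.5y_{Mesa}.
Substituting the second reaction function into the first: y_{Mesa} = 128.5 − 0.5(131 − 0.5y_{Mesa}), which gives 0.75y_{Mesa} = 63 ⇒ y_{Mesa} = 84.
Then y_{Largo} = 131 − 0.5·84 = 89.
Equilibrium price: P = 363 − 173 = 190.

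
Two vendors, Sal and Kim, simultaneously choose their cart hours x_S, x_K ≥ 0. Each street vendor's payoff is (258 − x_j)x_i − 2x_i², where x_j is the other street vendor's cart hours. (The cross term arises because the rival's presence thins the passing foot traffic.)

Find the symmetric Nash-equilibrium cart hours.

51.6

Sal's payoff is (258 − x_K)x_S − 2x_S².
∂π/∂x_S = 258 − x_K − 4x_S = 0, so x_S = 64.5 − 0.25x_K.
The game is symmetric, so in equilibrium x_K = x_S: the reaction function gives 1.25x_S = 64.5, hence x_S = 51.6.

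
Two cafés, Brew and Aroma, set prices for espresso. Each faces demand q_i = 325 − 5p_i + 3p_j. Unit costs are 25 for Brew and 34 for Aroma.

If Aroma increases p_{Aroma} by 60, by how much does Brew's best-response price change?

18

Brew's profit: π = (p_{Brew} − 25)(325 − 5p_{Brew} + 3p_{Aroma}).
∂π/∂p_{Brew} = 450 − 10p_{Brew} + 3p_{Aroma} = 0 ⇒ p_{Brew} = 45 + 0.3p_{Aroma}.
The reaction-function slope is 0.3, so a 60-unit rise in p_{Aroma} moves p_{Brew} by 0.3 × 60 = 18. Brew's best response rises — the actions are strategic complements.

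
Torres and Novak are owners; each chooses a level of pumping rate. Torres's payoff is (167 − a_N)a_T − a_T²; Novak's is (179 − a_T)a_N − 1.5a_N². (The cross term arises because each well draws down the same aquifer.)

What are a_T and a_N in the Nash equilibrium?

64.4, 38.2

Expanding Torres's payoff: 167a_T − a_Na_T − a_T².
∂π/∂a_T = 167 − a_N − 2a_T = 0, so a_T = 83.5 − 0.5a_N.
Likewise for Novak: a_N = 179/3 − (1/3)a_T.
Solving the two reaction functions simultaneously: (1 − (−0.5)(−1/3))a_T = 83.5 − 0.5·(179/3), so (5/6)a_T = 161/3 and a_T = 64.4.
Then a_N = 179/3 − (1/3)·64.4 = 38.2.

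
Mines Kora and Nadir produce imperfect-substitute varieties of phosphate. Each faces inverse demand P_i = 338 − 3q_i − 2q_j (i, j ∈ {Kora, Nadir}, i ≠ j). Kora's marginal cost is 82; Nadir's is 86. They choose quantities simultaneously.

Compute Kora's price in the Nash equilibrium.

178.75

Mine Kora's profit: π = q_{Kora}(338 − 3q_{Kora} − 2q_{Nadir}) − 82q_{Kora}.
∂π/∂q_{Kora} = 256 − 6q_{Kora} − 2q_{Nadir} = 0 ⇒ q_{Kora} = 128/3 − (1/3)q_{Nadir}.
Similarly q_{Nadir} = 42 − (1/3)q_{Kora}.
Plugging q_{Nadir} into Kora's best response: q_{Kora} = 128/3 − (1/3)(42 − (1/3)q_{Kora}) ⇒ (8/9)q_{Kora} = 86/3, so q_{Kora} = 32.25.
Then q_{Nadir} = 42 − (1/3)·32.25 = 31.25.
P_{Kora} = 338 − 3·32.25 − 2·31.25 = 178.75.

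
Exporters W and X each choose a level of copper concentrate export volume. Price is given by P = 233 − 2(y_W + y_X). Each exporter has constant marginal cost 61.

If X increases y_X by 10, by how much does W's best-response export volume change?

Exporter W's profit: π = y_W(233 − 2(y_W + y_X)) − 61y_W.
∂π/∂y_W = 172 − 4y_W − 2y_X = 0, so y_W = 43 − 0.5y_X.
The reaction-function slope is −0.5, so a 10-unit rise in y_X moves y_W by −0.5 × 10 = −5. W's best response falls — the actions are strategic substitutes.

-5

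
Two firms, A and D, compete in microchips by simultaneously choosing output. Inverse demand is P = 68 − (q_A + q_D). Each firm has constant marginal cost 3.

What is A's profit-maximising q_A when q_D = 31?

17

Firm A's profit: π = q_A(68 − (q_A + q_D)) − 3q_A.
∂π/∂q_A = 65 − 2q_A − q_D = 0, so q_A = 32.5 − 0.5q_D.
At q_D = 31: q_A = 32.5 − 0.5·31 = 17.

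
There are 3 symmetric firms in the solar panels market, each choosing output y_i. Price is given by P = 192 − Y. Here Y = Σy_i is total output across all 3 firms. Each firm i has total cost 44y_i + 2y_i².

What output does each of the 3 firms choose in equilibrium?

18.5

A representative firm's profit is π_i = y_i(192 − Y) − 44y_i − 2y_i², with Y = y_i + Σ_{j≠i} y_j.
First-order condition: 148 − 6y_i − Σ_{j≠i} y_j = 0.
With identical firms, set every y_j = y: then 148 − 6y − 2y = 0, i.e. y = 148/8 = 18.5.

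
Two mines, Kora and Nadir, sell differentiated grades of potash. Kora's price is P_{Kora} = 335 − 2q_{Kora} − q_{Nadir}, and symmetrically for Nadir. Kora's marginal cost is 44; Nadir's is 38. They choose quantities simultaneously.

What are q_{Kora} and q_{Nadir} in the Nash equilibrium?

57.8, 59.8

Mine Kora's profit: π = q_{Kora}(335 − 2q_{Kora} − q_{Nadir}) − 44q_{Kora}.
∂π/∂q_{Kora} = 291 − 4q_{Kora} − q_{Nadir} = 0 ⇒ q_{Kora} = 72.75 − 0.25q_{Nadir}.
Similarly q_{Nadir} = 74.25 − 0.25q_{Kora}.
Solving the two reaction functions simultaneously: (1 − (−0.25)(−0.25))q_{Kora} = 72.75 − 0.25·74.25, so 0.9375q_{Kora} = 54.1875 and q_{Kora} = 57.8.
Then q_{Nadir} = 74.25 − 0.25·57.8 = 59.8.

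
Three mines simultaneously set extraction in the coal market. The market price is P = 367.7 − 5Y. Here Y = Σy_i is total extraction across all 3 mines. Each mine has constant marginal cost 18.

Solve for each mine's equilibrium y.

A representative mine's profit is π_i = y_i(367.7 − 5Y) − 18y_i, with Y = y_i + Σ_{j≠i} y_j.
First-order condition: 349.7 − 10y_i − 5Σ_{j≠i} y_j = 0.
Imposing symmetry (y_j = y for all j) turns Σ_{j≠i} y_j into 2y, so 349.7 = 20y and y = 17.485.

17.485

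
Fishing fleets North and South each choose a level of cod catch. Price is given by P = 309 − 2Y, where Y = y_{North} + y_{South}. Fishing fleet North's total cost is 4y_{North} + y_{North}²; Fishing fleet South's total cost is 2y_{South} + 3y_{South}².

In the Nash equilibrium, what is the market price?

Fishing fleet North's profit: π = y_{North}(309 − 2(y_{North} + y_{South})) − 4y_{North} − y_{North}².
∂π/∂y_{North} = 305 − 6y_{North} − 2y_{South} = 0, so y_{North} = 305/6 − (1/3)y_{South}.
For South: ∂π/∂y_{South} = 307 − 10y_{South} − 2y_{North} = 0 ⇒ y_{South} = 30.7 − 0.2y_{North}.
Plugging y_{South} into North's best response: y_{North} = 305/6 − (1/3)(30.7 − 0.2y_{North}) ⇒ (14/15)y_{North} = 40.6, so y_{North} = 43.5.
Then y_{South} = 30.7 − 0.2·43.5 = 22.
Equilibrium price: P = 309 − 2·65.5 = 178.

178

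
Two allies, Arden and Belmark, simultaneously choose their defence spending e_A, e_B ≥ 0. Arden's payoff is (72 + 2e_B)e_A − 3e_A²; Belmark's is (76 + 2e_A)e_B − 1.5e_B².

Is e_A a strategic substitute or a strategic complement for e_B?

strategic complements

Expanding Arden's payoff: 72e_A + 2e_Be_A − 3e_A².
∂π/∂e_A = 72 + 2e_B − 6e_A = 0, so e_A = 12 + (1/3)e_B.
The best-response slope de_A/de_B = 1/3 > 0: the reaction function is upward-sloping, so the choices are strategic complements.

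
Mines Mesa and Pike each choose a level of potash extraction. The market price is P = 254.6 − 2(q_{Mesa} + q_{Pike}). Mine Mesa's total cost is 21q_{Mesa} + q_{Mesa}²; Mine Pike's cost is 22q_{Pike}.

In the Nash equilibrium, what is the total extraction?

69.88

Mine Mesa's profit: π = q_{Mesa}(254.6 − 2(q_{Mesa} + q_{Pike})) − 21q_{Mesa} − q_{Mesa}².
∂π/∂q_{Mesa} = 233.6 − 6q_{Mesa} − 2q_{Pike} = 0, so q_{Mesa} = 584/15 − (1/3)q_{Pike}.
For Pike: ∂π/∂q_{Pike} = 232.6 − 4q_{Pike} − 2q_{Mesa} = 0 ⇒ q_{Pike} = 58.15 − 0.5q_{Mesa}.
Solving the two reaction functions simultaneously: (1 − (−1/3)(−0.5))q_{Mesa} = 584/15 − (1/3)·58.15, so (5/6)q_{Mesa} = 19.55 and q_{Mesa} = 23.46.
Then q_{Pike} = 58.15 − 0.5·23.46 = 46.42.
Total extraction: 23.46 + 46.42 = 69.88.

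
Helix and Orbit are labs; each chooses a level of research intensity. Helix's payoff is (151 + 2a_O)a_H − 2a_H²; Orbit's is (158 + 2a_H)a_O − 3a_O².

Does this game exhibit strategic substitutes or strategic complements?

Expanding Helix's payoff: 151a_H + 2a_Oa_H − 2a_H².
∂π/∂a_H = 151 + 2a_O − 4a_H = 0, so a_H = 37.75 + 0.5a_O.
The best-response slope da_H/da_O = 0.5 > 0: the reaction function is upward-sloping, so the choices are strategic complements.

strategic complements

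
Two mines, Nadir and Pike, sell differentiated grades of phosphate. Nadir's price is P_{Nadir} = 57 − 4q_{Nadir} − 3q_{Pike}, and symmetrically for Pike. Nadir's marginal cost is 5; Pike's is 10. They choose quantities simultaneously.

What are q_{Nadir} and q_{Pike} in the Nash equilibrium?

Mine Nadir's profit: π = q_{Nadir}(57 − 4q_{Nadir} − 3q_{Pike}) − 5q_{Nadir}.
∂π/∂q_{Nadir} = 52 − 8q_{Nadir} − 3q_{Pike} = 0 ⇒ q_{Nadir} = 6.5 − 0.375q_{Pike}.
Similarly q_{Pike} = 5.875 − 0.375q_{Nadir}.
Plugging q_{Pike} into Nadir's best response: q_{Nadir} = 6.5 − 0.375(5.875 − 0.375q_{Nadir}) ⇒ (55/64)q_{Nadir} = 275/64, so q_{Nadir} = 5.
Then q_{Pike} = 5.875 − 0.375·5 = 4.

5, 4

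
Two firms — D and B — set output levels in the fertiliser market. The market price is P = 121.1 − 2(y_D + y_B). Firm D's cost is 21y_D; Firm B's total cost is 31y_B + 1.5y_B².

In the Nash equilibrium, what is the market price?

Firm D's profit: π = y_D(121.1 − 2(y_D + y_B)) − 21y_D.
∂π/∂y_D = 100.1 − 4y_D − 2y_B = 0, so y_D = 25.025 − 0.5y_B.
For B: ∂π/∂y_B = 90.1 − 7y_B − 2y_D = 0 ⇒ y_B = 901/70 − (2/7)y_D.
Plugging y_B into D's best response: y_D = 25.025 − 0.5(901/70 − (2/7)y_D) ⇒ (6/7)y_D = 1041/56, so y_D = 21.6875.
Then y_B = 901/70 − (2/7)·21.6875 = 6.675.
Equilibrium price: P = 121.1 − 2·28.3625 = 64.375.

64.375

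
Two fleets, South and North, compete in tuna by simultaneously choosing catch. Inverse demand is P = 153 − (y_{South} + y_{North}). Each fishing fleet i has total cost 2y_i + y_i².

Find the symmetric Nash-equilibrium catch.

Fishing fleet South's profit: π = y_{South}(153 − (y_{South} + y_{North})) − 2y_{South} − y_{South}².
∂π/∂y_{South} = 151 − 4y_{South} − y_{North} = 0, so y_{South} = 37.75 − 0.25y_{North}.
The game is symmetric, so in equilibrium y_{North} = y_{South}: the reaction function gives 1.25y_{South} = 37.75, hence y_{South} = 30.2.

30.2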